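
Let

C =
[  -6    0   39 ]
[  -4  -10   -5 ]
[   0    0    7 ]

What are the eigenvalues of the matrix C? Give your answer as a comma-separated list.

Compute the characteristic polynomial p(λ) = det(λI - C).
Cofactor expansion gives p(λ) = λ^3 + 9λ^2 - 52λ - 420.
Since p(-6) = 0, λ = -6 is a root.
Factor out (λ + 6): p(λ) = (λ + 6)·(λ^2 + 3λ - 70).
The quadratic factors as (λ + 10)·(λ - 7).
Eigenvalues: -10, -6, 7.

-10, -6, 7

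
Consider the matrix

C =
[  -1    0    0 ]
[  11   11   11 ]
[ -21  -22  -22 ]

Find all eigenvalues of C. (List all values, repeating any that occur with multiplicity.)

-11, -1, 0

Set up det(rI - C) = 0.
Expanding along the first row, p(r) = r^3 + 12r^2 + 11r.
Since p(-11) = 0, r = -11 is a root.
Factor out (r + 11): p(r) = (r + 11)·(r^2 + r).
The quadratic factors as (r + 1)·r.
Eigenvalues: -11, -1, 0.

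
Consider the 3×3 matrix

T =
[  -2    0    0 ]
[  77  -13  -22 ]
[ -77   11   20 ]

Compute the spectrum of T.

Set up det(λI - T) = 0.
Cofactor expansion gives p(λ) = λ^3 - 5λ^2 - 32λ - 36.
Try λ = -2: p(-2) = 0, so -2 is a root.
Dividing by (λ + 2) leaves λ^2 - 7λ - 18.
The quadratic factors as (λ + 2)·(λ - 9).
Eigenvalues: -2, -2, 9.

-2, -2, 9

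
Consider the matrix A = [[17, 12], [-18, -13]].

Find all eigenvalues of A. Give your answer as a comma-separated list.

-1, 5

det(A - lambda·I) = (17 - lambda)(-13 - lambda) - (12)·(-18) = lambda^2 - 4·lambda - 5.
This factors as (lambda + 1)·(lambda - 5) = 0.
Eigenvalues: -1, 5.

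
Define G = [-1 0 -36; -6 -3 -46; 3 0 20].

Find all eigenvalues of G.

-3, 8, 11

The characteristic polynomial is p(lambda) = det(lambda·I - G).
Expanding the 3×3 determinant: p(lambda) = lambda^3 - 16·lambda^2 + 31·lambda + 264.
Rational-root test: lambda = 8 gives p(8) = 0.
Factor out (lambda - 8): p(lambda) = (lambda - 8)·(lambda^2 - 8·lambda - 33).
The quadratic factors as (lambda + 3)·(lambda - 11).
Eigenvalues: -3, 8, 11.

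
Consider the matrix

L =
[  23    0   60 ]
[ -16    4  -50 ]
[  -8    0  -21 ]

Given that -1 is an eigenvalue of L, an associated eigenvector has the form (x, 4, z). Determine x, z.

We need (L + 1I)v = 0.
L + 1I = [[24, 0, 60], [-16, 5, -50], [-8, 0, -20]].
Row 1: (24)·x + (0)·4 + (60)·z = 0
Row 2: (-16)·x + (5)·4 + (-50)·z = 0
Row 3: (-8)·x + (0)·4 + (-20)·z = 0
Solving gives x = -5, z = 2.
Check: L·(-5, 4, 2) = (5, -4, -2) = -1·(-5, 4, 2).

-5, 2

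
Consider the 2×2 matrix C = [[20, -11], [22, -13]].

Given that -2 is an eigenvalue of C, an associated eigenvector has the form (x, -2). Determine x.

We need (C + 2I)v = 0.
C + 2I = [[22, -11], [22, -11]].
Row 1: (22)·x + (-11)·-2 = 0
Row 2: (22)·x + (-11)·-2 = 0
Solving gives x = -1.
Check: C·(-1, -2) = (2, 4) = -2·(-1, -2).

-1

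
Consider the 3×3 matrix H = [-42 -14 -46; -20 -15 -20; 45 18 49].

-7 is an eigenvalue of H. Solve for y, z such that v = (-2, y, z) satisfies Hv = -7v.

We need (H + 7I)v = 0.
H + 7I = [[-35, -14, -46], [-20, -8, -20], [45, 18, 56]].
Row 1: (-35)·-2 + (-14)·y + (-46)·z = 0
Row 2: (-20)·-2 + (-8)·y + (-20)·z = 0
Row 3: (45)·-2 + (18)·y + (56)·z = 0
Solving gives y = 5, z = 0.
Check: H·(-2, 5, 0) = (14, -35, 0) = -7·(-2, 5, 0).

5, 0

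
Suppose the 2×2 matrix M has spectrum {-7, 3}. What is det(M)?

det(M) is the product of the eigenvalues: (-7) · (3) = -21.

-21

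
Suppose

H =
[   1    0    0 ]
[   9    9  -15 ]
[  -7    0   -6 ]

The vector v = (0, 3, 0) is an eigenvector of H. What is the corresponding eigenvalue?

9

Compute Hv: H·(0, 3, 0) = (0, 27, 0).
Since Hv = λv, compare component 2: 27 = λ·3, so λ = 9.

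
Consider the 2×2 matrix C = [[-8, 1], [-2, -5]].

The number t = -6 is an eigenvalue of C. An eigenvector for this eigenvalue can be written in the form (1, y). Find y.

2

We need (C + 6I)v = 0.
C + 6I = [[-2, 1], [-2, 1]].
Row 1: (-2)·1 + (1)·y = 0
Row 2: (-2)·1 + (1)·y = 0
Solving gives y = 2.
Check: C·(1, 2) = (-6, -12) = -6·(1, 2).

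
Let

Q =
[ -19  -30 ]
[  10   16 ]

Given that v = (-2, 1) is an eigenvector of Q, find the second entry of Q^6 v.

First find the eigenvalue: Qv = (8, -4) = -4·(-2, 1), so λ = -4.
Then Q^6 v = λ^6·v = (-4)^6·(-2, 1) = 4096·(-2, 1) = (-8192, 4096).

4096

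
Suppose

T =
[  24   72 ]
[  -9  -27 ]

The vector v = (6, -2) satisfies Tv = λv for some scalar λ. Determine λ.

Compute Tv: T·(6, -2) = (0, 0).
Since Tv = λv, compare component 1: 0 = λ·6, so λ = 0.

0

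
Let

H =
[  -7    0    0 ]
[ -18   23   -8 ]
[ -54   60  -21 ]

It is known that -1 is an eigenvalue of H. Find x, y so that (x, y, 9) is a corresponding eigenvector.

0, 3

We need (H + 1I)v = 0.
H + 1I = [[-6, 0, 0], [-18, 24, -8], [-54, 60, -20]].
Row 1: (-6)·x + (0)·y + (0)·9 = 0
Row 2: (-18)·x + (24)·y + (-8)·9 = 0
Row 3: (-54)·x + (60)·y + (-20)·9 = 0
Solving gives x = 0, y = 3.
Check: H·(0, 3, 9) = (0, -3, -9) = -1·(0, 3, 9).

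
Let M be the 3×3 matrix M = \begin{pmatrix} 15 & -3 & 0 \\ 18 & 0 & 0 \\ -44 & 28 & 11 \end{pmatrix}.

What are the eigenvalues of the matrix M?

6, 9, 11

Compute the characteristic polynomial p(μ) = det(μI - M).
Expanding the 3×3 determinant: p(μ) = μ^3 - 26μ^2 + 219μ - 594.
Try μ = 6: p(6) = 0, so 6 is a root.
Factor out (μ - 6): p(μ) = (μ - 6)·(μ^2 - 20μ + 99).
The quadratic factors as (μ - 9)·(μ - 11).
Eigenvalues: 6, 9, 11.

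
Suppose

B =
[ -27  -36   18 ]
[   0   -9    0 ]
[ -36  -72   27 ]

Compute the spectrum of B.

-9, -9, 9

Compute the characteristic polynomial p(r) = det(rI - B).
Expanding the 3×3 determinant: p(r) = r^3 + 9r^2 - 81r - 729.
Try r = -9: p(-9) = 0, so -9 is a root.
Factor out (r + 9): p(r) = (r + 9)·(r^2 - 81).
The quadratic factors as (r + 9)·(r - 9).
Eigenvalues: -9, -9, 9.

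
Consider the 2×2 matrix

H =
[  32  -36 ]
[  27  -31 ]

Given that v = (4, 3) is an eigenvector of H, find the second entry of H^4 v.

First find the eigenvalue: Hv = (20, 15) = 5·(4, 3), so λ = 5.
Then H^4 v = λ^4·v = 5^4·(4, 3) = 625·(4, 3) = (2500, 1875).

1875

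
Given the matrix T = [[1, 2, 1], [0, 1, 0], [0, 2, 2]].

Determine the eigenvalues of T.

The characteristic polynomial is p(s) = det(sI - T).
Expanding along the first row, p(s) = s^3 - 4s^2 + 5s - 2.
Try s = 2: p(2) = 0, so 2 is a root.
Dividing by (s - 2) leaves s^2 - 2s + 1.
The quadratic factor is (s - 1)^2.
Eigenvalues: 1, 1, 2.

1, 1, 2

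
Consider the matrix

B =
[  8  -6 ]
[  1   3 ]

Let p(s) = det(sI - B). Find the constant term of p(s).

30

p(s) = s^2 - 11s + 30.
The constant term is 30.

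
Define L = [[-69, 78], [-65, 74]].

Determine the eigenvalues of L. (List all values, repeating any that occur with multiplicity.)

det(L - lambda·I) = (-69 - lambda)(74 - lambda) - (78)·(-65) = lambda^2 - 5·lambda - 36.
This factors as (lambda + 4)·(lambda - 9) = 0.
Eigenvalues: -4, 9.

-4, 9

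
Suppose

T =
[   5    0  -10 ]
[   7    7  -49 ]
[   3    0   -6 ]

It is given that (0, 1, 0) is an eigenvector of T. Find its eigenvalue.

7

Compute Tv: T·(0, 1, 0) = (0, 7, 0).
Since Tv = λv, compare component 2: 7 = λ·1, so λ = 7.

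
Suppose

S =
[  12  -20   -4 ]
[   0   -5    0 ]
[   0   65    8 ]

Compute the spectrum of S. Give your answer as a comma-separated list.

Compute the characteristic polynomial p(t) = det(tI - S).
Expanding along the first row, p(t) = t^3 - 15t^2 - 4t + 480.
Rational-root test: t = 8 gives p(8) = 0.
Factor out (t - 8): p(t) = (t - 8)·(t^2 - 7t - 60).
The quadratic factors as (t + 5)·(t - 12).
Eigenvalues: -5, 8, 12.

-5, 8, 12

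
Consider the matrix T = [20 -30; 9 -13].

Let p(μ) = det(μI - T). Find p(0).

10

p(0) = det(0·I − T) = det(−T) = (−1)^2·det(T).
det(T) = 10, so p(0) = 10.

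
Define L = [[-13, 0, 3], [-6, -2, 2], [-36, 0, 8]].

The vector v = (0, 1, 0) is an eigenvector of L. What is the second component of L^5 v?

-32

First find the eigenvalue: Lv = (0, -2, 0) = -2·(0, 1, 0), so λ = -2.
Then L^5 v = λ^5·v = (-2)^5·(0, 1, 0) = -32·(0, 1, 0) = (0, -32, 0).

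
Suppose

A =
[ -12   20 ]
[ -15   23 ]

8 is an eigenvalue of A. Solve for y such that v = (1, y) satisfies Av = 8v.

We need (A - 8I)v = 0.
A - 8I = [[-20, 20], [-15, 15]].
Row 1: (-20)·1 + (20)·y = 0
Row 2: (-15)·1 + (15)·y = 0
Solving gives y = 1.
Check: A·(1, 1) = (8, 8) = 8·(1, 1).

1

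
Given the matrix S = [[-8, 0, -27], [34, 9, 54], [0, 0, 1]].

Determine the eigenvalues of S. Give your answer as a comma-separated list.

Set up det(μI - S) = 0.
Expanding along the first row, p(μ) = μ^3 - 2μ^2 - 71μ + 72.
Try μ = 1: p(1) = 0, so 1 is a root.
Factor out (μ - 1): p(μ) = (μ - 1)·(μ^2 - μ - 72).
The quadratic factors as (μ + 8)·(μ - 9).
Eigenvalues: -8, 1, 9.

-8, 1, 9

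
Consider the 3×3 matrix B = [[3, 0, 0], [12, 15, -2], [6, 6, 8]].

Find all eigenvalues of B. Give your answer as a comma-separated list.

3, 11, 12

Set up det(μI - B) = 0.
Expanding the 3×3 determinant: p(μ) = μ^3 - 26μ^2 + 201μ - 396.
Since p(11) = 0, μ = 11 is a root.
Factor out (μ - 11): p(μ) = (μ - 11)·(μ^2 - 15μ + 36).
The quadratic factors as (μ - 3)·(μ - 12).
Eigenvalues: 3, 11, 12.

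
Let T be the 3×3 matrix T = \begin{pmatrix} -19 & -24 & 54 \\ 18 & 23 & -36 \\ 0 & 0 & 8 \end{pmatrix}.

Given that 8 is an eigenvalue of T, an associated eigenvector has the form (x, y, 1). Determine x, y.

2, 0

We need (T - 8I)v = 0.
T - 8I = [[-27, -24, 54], [18, 15, -36], [0, 0, 0]].
Row 1: (-27)·x + (-24)·y + (54)·1 = 0
Row 2: (18)·x + (15)·y + (-36)·1 = 0
Row 3: (0)·x + (0)·y + (0)·1 = 0
Solving gives x = 2, y = 0.
Check: T·(2, 0, 1) = (16, 0, 8) = 8·(2, 0, 1).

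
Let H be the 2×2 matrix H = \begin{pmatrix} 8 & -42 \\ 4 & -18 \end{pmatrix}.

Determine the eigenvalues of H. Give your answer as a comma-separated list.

det(H - sI) = (8 - s)(-18 - s) - (-42)·(4) = s^2 + 10s + 24.
This factors as (s + 6)·(s + 4) = 0.
Eigenvalues: -6, -4.

-6, -4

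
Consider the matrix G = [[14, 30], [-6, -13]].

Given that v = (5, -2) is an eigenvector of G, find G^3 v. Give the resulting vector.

(40, -16)

First find the eigenvalue: Gv = (10, -4) = 2·(5, -2), so λ = 2.
Then G^3 v = λ^3·v = 2^3·(5, -2) = 8·(5, -2) = (40, -16).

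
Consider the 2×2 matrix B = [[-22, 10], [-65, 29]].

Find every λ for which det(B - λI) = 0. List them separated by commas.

det(B - λI) = (-22 - λ)(29 - λ) - (10)·(-65) = λ^2 - 7λ + 12.
This factors as (λ - 3)·(λ - 4) = 0.
Eigenvalues: 3, 4.

3, 4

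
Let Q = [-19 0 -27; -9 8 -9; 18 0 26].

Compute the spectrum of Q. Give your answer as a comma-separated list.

-1, 8, 8

Set up det(λI - Q) = 0.
Expanding the 3×3 determinant: p(λ) = λ^3 - 15λ^2 + 48λ + 64.
Rational-root test: λ = -1 gives p(-1) = 0.
Dividing by (λ + 1) leaves λ^2 - 16λ + 64.
The quadratic factor is (λ - 8)^2.
Eigenvalues: -1, 8, 8.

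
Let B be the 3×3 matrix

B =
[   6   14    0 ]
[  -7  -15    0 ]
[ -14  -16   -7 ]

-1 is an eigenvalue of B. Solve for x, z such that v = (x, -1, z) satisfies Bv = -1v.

2, -2

We need (B + 1I)v = 0.
B + 1I = [[7, 14, 0], [-7, -14, 0], [-14, -16, -6]].
Row 1: (7)·x + (14)·-1 + (0)·z = 0
Row 2: (-7)·x + (-14)·-1 + (0)·z = 0
Row 3: (-14)·x + (-16)·-1 + (-6)·z = 0
Solving gives x = 2, z = -2.
Check: B·(2, -1, -2) = (-2, 1, 2) = -1·(2, -1, -2).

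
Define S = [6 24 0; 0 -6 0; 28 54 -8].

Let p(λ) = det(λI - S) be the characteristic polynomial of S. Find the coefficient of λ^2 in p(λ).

8

The coefficient of λ^2 of det(λI - S) is −trace(S).
trace(S) = (6) + (-6) + (-8) = -8, so the coefficient is 8.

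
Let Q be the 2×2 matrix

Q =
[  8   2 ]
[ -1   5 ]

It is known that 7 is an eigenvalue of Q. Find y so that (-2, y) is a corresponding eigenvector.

We need (Q - 7I)v = 0.
Q - 7I = [[1, 2], [-1, -2]].
Row 1: (1)·-2 + (2)·y = 0
Row 2: (-1)·-2 + (-2)·y = 0
Solving gives y = 1.
Check: Q·(-2, 1) = (-14, 7) = 7·(-2, 1).

1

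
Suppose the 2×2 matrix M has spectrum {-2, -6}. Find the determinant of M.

12

det(M) is the product of the eigenvalues: (-2) · (-6) = 12.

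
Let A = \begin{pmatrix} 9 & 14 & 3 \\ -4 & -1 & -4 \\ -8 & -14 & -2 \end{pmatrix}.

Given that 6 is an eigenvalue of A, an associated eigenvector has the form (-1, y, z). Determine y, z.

We need (A - 6I)v = 0.
A - 6I = [[3, 14, 3], [-4, -7, -4], [-8, -14, -8]].
Row 1: (3)·-1 + (14)·y + (3)·z = 0
Row 2: (-4)·-1 + (-7)·y + (-4)·z = 0
Row 3: (-8)·-1 + (-14)·y + (-8)·z = 0
Solving gives y = 0, z = 1.
Check: A·(-1, 0, 1) = (-6, 0, 6) = 6·(-1, 0, 1).

0, 1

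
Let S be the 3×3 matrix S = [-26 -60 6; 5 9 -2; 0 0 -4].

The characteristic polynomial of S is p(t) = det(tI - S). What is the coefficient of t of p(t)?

134

p(t) = t^3 + 21t^2 + 134t + 264.
The coefficient of t is 134.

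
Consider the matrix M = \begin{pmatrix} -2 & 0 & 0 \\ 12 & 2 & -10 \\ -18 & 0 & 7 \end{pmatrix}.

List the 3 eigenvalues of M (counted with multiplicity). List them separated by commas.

Set up det(sI - M) = 0.
Expanding along the first row, p(s) = s^3 - 7s^2 - 4s + 28.
Since p(-2) = 0, s = -2 is a root.
Dividing by (s + 2) leaves s^2 - 9s + 14.
The quadratic factors as (s - 2)·(s - 7).
Eigenvalues: -2, 2, 7.

-2, 2, 7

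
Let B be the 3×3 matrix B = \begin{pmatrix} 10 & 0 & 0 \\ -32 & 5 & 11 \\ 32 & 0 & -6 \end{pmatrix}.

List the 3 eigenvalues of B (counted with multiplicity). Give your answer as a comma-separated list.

Compute the characteristic polynomial p(lambda) = det(lambda·I - B).
Expanding along the first row, p(lambda) = lambda^3 - 9·lambda^2 - 40·lambda + 300.
Rational-root test: lambda = -6 gives p(-6) = 0.
Dividing by (lambda + 6) leaves lambda^2 - 15·lambda + 50.
The quadratic factors as (lambda - 5)·(lambda - 10).
Eigenvalues: -6, 5, 10.

-6, 5, 10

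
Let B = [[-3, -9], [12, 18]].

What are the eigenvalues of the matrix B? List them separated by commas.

det(B - sI) = (-3 - s)(18 - s) - (-9)·(12) = s^2 - 15s + 54.
This factors as (s - 6)·(s - 9) = 0.
Eigenvalues: 6, 9.

6, 9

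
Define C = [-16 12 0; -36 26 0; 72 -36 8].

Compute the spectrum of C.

2, 8, 8

The characteristic polynomial is p(λ) = det(λI - C).
Cofactor expansion gives p(λ) = λ^3 - 18λ^2 + 96λ - 128.
Since p(2) = 0, λ = 2 is a root.
Dividing by (λ - 2) leaves λ^2 - 16λ + 64.
The quadratic factor is (λ - 8)^2.
Eigenvalues: 2, 8, 8.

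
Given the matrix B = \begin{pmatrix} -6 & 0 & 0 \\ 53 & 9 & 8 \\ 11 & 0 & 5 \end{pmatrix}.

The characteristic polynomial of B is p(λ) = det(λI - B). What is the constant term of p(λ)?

p(λ) = λ^3 - 8λ^2 - 39λ + 270.
The constant term is 270.

270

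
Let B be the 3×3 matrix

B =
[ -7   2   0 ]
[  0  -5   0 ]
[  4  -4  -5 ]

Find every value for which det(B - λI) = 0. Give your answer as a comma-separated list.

-7, -5, -5

The characteristic polynomial is p(r) = det(rI - B).
Cofactor expansion gives p(r) = r^3 + 17r^2 + 95r + 175.
Since p(-5) = 0, r = -5 is a root.
Dividing by (r + 5) leaves r^2 + 12r + 35.
The quadratic factors as (r + 7)·(r + 5).
Eigenvalues: -7, -5, -5.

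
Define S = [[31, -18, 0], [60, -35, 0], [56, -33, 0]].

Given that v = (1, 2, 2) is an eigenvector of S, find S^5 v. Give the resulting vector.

First find the eigenvalue: Sv = (-5, -10, -10) = -5·(1, 2, 2), so λ = -5.
Then S^5 v = λ^5·v = (-5)^5·(1, 2, 2) = -3125·(1, 2, 2) = (-3125, -6250, -6250).

(-3125, -6250, -6250)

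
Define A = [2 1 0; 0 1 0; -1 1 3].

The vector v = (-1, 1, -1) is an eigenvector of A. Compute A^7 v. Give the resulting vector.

(-1, 1, -1)

First find the eigenvalue: Av = (-1, 1, -1) = 1·(-1, 1, -1), so λ = 1.
Then A^7 v = λ^7·v = 1^7·(-1, 1, -1) = 1·(-1, 1, -1) = (-1, 1, -1).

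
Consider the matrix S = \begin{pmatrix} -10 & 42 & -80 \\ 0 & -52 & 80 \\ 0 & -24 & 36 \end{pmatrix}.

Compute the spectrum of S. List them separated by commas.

-12, -10, -4

Set up det(sI - S) = 0.
Expanding along the first row, p(s) = s^3 + 26s^2 + 208s + 480.
Since p(-12) = 0, s = -12 is a root.
Factor out (s + 12): p(s) = (s + 12)·(s^2 + 14s + 40).
The quadratic factors as (s + 10)·(s + 4).
Eigenvalues: -12, -10, -4.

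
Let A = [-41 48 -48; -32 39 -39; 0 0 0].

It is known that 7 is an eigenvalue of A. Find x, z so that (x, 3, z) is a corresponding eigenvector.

3, 0

We need (A - 7I)v = 0.
A - 7I = [[-48, 48, -48], [-32, 32, -39], [0, 0, -7]].
Row 1: (-48)·x + (48)·3 + (-48)·z = 0
Row 2: (-32)·x + (32)·3 + (-39)·z = 0
Row 3: (0)·x + (0)·3 + (-7)·z = 0
Solving gives x = 3, z = 0.
Check: A·(3, 3, 0) = (21, 21, 0) = 7·(3, 3, 0).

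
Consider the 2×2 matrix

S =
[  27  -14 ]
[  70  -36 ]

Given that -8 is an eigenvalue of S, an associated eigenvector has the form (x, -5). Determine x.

-2

We need (S + 8I)v = 0.
S + 8I = [[35, -14], [70, -28]].
Row 1: (35)·x + (-14)·-5 = 0
Row 2: (70)·x + (-28)·-5 = 0
Solving gives x = -2.
Check: S·(-2, -5) = (16, 40) = -8·(-2, -5).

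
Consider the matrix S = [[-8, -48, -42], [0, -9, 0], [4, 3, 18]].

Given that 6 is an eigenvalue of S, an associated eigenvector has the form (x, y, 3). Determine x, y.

We need (S - 6I)v = 0.
S - 6I = [[-14, -48, -42], [0, -15, 0], [4, 3, 12]].
Row 1: (-14)·x + (-48)·y + (-42)·3 = 0
Row 2: (0)·x + (-15)·y + (0)·3 = 0
Row 3: (4)·x + (3)·y + (12)·3 = 0
Solving gives x = -9, y = 0.
Check: S·(-9, 0, 3) = (-54, 0, 18) = 6·(-9, 0, 3).

-9, 0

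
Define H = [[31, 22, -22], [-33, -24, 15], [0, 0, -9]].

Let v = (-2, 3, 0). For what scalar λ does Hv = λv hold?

-2

Compute Hv: H·(-2, 3, 0) = (4, -6, 0).
Since Hv = λv, compare component 1: 4 = λ·-2, so λ = -2.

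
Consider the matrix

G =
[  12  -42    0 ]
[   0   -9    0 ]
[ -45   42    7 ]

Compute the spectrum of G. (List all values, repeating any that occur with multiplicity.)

The characteristic polynomial is p(λ) = det(λI - G).
Expanding the 3×3 determinant: p(λ) = λ^3 - 10λ^2 - 87λ + 756.
Since p(7) = 0, λ = 7 is a root.
Dividing by (λ - 7) leaves λ^2 - 3λ - 108.
The quadratic factors as (λ + 9)·(λ - 12).
Eigenvalues: -9, 7, 12.

-9, 7, 12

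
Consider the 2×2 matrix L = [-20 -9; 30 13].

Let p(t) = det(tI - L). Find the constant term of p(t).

p(t) = t^2 + 7t + 10.
The constant term is 10.

10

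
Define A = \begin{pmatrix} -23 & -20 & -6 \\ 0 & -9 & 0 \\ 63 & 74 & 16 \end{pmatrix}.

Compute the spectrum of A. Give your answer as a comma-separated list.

Set up det(tI - A) = 0.
Expanding along the first row, p(t) = t^3 + 16t^2 + 73t + 90.
Rational-root test: t = -5 gives p(-5) = 0.
Factor out (t + 5): p(t) = (t + 5)·(t^2 + 11t + 18).
The quadratic factors as (t + 9)·(t + 2).
Eigenvalues: -9, -5, -2.

-9, -5, -2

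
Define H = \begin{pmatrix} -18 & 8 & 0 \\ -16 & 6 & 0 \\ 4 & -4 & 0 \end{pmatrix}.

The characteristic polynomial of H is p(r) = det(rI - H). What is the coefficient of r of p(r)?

20

p(r) = r^3 + 12r^2 + 20r.
The coefficient of r is 20.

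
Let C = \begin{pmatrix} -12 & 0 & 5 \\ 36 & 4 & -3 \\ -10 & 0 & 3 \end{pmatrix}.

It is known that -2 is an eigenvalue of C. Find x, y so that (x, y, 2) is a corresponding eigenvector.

We need (C + 2I)v = 0.
C + 2I = [[-10, 0, 5], [36, 6, -3], [-10, 0, 5]].
Row 1: (-10)·x + (0)·y + (5)·2 = 0
Row 2: (36)·x + (6)·y + (-3)·2 = 0
Row 3: (-10)·x + (0)·y + (5)·2 = 0
Solving gives x = 1, y = -5.
Check: C·(1, -5, 2) = (-2, 10, -4) = -2·(1, -5, 2).

1, -5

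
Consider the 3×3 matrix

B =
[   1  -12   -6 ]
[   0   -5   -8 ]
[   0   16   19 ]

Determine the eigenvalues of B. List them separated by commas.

1, 3, 11

Compute the characteristic polynomial p(lambda) = det(lambda·I - B).
Expanding along the first row, p(lambda) = lambda^3 - 15·lambda^2 + 47·lambda - 33.
Try lambda = 1: p(1) = 0, so 1 is a root.
Dividing by (lambda - 1) leaves lambda^2 - 14·lambda + 33.
The quadratic factors as (lambda - 3)·(lambda - 11).
Eigenvalues: 1, 3, 11.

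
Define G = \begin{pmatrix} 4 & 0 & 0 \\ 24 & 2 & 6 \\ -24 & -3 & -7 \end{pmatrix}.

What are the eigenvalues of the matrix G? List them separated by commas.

The characteristic polynomial is p(s) = det(sI - G).
Expanding the 3×3 determinant: p(s) = s^3 + s^2 - 16s - 16.
Since p(-1) = 0, s = -1 is a root.
Factor out (s + 1): p(s) = (s + 1)·(s^2 - 16).
The quadratic factors as (s + 4)·(s - 4).
Eigenvalues: -4, -1, 4.

-4, -1, 4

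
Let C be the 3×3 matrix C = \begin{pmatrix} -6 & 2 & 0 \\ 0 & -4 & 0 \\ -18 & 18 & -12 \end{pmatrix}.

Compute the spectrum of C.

Compute the characteristic polynomial p(t) = det(tI - C).
Expanding the 3×3 determinant: p(t) = t^3 + 22t^2 + 144t + 288.
Since p(-12) = 0, t = -12 is a root.
Dividing by (t + 12) leaves t^2 + 10t + 24.
The quadratic factors as (t + 6)·(t + 4).
Eigenvalues: -12, -6, -4.

-12, -6, -4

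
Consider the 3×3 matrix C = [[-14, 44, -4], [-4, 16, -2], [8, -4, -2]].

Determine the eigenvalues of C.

-6, 2, 4

Compute the characteristic polynomial p(λ) = det(λI - C).
Expanding the 3×3 determinant: p(λ) = λ^3 - 28λ + 48.
Rational-root test: λ = 2 gives p(2) = 0.
Factor out (λ - 2): p(λ) = (λ - 2)·(λ^2 + 2λ - 24).
The quadratic factors as (λ + 6)·(λ - 4).
Eigenvalues: -6, 2, 4.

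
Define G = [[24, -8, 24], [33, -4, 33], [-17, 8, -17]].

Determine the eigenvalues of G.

Set up det(rI - G) = 0.
Expanding along the first row, p(r) = r^3 - 3r^2 - 28r.
Try r = 7: p(7) = 0, so 7 is a root.
Dividing by (r - 7) leaves r^2 + 4r.
The quadratic factors as (r + 4)·r.
Eigenvalues: -4, 0, 7.

-4, 0, 7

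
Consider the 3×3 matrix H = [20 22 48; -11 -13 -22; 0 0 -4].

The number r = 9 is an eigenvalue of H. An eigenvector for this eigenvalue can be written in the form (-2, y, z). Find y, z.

1, 0

We need (H - 9I)v = 0.
H - 9I = [[11, 22, 48], [-11, -22, -22], [0, 0, -13]].
Row 1: (11)·-2 + (22)·y + (48)·z = 0
Row 2: (-11)·-2 + (-22)·y + (-22)·z = 0
Row 3: (0)·-2 + (0)·y + (-13)·z = 0
Solving gives y = 1, z = 0.
Check: H·(-2, 1, 0) = (-18, 9, 0) = 9·(-2, 1, 0).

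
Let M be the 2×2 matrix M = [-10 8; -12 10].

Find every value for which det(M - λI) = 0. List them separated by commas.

det(M - lambda·I) = (-10 - lambda)(10 - lambda) - (8)·(-12) = lambda^2 - 4.
This factors as (lambda + 2)·(lambda - 2) = 0.
Eigenvalues: -2, 2.

-2, 2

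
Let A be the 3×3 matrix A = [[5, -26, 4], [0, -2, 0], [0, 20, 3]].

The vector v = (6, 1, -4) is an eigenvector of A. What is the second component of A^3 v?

First find the eigenvalue: Av = (-12, -2, 8) = -2·(6, 1, -4), so λ = -2.
Then A^3 v = λ^3·v = (-2)^3·(6, 1, -4) = -8·(6, 1, -4) = (-48, -8, 32).

-8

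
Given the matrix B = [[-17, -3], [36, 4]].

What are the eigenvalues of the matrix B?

-8, -5

det(B - sI) = (-17 - s)(4 - s) - (-3)·(36) = s^2 + 13s + 40.
This factors as (s + 8)·(s + 5) = 0.
Eigenvalues: -8, -5.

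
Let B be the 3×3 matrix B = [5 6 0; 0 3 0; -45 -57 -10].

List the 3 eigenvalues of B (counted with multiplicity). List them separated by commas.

-10, 3, 5

The characteristic polynomial is p(s) = det(sI - B).
Expanding the 3×3 determinant: p(s) = s^3 + 2s^2 - 65s + 150.
Try s = 3: p(3) = 0, so 3 is a root.
Dividing by (s - 3) leaves s^2 + 5s - 50.
The quadratic factors as (s + 10)·(s - 5).
Eigenvalues: -10, 3, 5.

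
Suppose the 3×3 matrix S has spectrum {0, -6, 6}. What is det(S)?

det(S) is the product of the eigenvalues: (0) · (-6) · (6) = 0.

0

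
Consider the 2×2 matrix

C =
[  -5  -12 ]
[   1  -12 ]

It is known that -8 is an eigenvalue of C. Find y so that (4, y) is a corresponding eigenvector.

We need (C + 8I)v = 0.
C + 8I = [[3, -12], [1, -4]].
Row 1: (3)·4 + (-12)·y = 0
Row 2: (1)·4 + (-4)·y = 0
Solving gives y = 1.
Check: C·(4, 1) = (-32, -8) = -8·(4, 1).

1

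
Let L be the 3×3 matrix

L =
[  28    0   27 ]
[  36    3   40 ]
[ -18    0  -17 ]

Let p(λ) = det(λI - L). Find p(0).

p(0) = det(0·I − L) = det(−L) = (−1)^3·det(L).
det(L) = 30, so p(0) = -30.

-30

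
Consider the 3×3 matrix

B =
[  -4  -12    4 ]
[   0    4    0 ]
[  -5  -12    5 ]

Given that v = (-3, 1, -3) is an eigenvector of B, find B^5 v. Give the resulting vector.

First find the eigenvalue: Bv = (-12, 4, -12) = 4·(-3, 1, -3), so λ = 4.
Then B^5 v = λ^5·v = 4^5·(-3, 1, -3) = 1024·(-3, 1, -3) = (-3072, 1024, -3072).

(-3072, 1024, -3072)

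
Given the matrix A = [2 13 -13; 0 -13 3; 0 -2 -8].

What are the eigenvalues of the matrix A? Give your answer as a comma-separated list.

The characteristic polynomial is p(λ) = det(λI - A).
Expanding along the first row, p(λ) = λ^3 + 19λ^2 + 68λ - 220.
Try λ = -10: p(-10) = 0, so -10 is a root.
Dividing by (λ + 10) leaves λ^2 + 9λ - 22.
The quadratic factors as (λ + 11)·(λ - 2).
Eigenvalues: -11, -10, 2.

-11, -10, 2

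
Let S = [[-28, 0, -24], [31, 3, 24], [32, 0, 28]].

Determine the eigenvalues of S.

Set up det(λI - S) = 0.
Cofactor expansion gives p(λ) = λ^3 - 3λ^2 - 16λ + 48.
Rational-root test: λ = 4 gives p(4) = 0.
Factor out (λ - 4): p(λ) = (λ - 4)·(λ^2 + λ - 12).
The quadratic factors as (λ + 4)·(λ - 3).
Eigenvalues: -4, 3, 4.

-4, 3, 4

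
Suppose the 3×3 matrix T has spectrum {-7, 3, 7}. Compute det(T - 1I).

-96

If T has eigenvalues -7, 3, 7, then T - 1I has eigenvalues -8, 2, 6.
det(T - 1I) = (-8) · (2) · (6) = -96.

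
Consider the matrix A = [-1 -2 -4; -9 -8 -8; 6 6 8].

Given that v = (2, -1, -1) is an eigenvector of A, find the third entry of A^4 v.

-16

First find the eigenvalue: Av = (4, -2, -2) = 2·(2, -1, -1), so λ = 2.
Then A^4 v = λ^4·v = 2^4·(2, -1, -1) = 16·(2, -1, -1) = (32, -16, -16).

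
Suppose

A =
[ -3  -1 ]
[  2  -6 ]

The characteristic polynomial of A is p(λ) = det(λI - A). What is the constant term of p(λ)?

20

p(λ) = λ^2 + 9λ + 20.
The constant term is 20.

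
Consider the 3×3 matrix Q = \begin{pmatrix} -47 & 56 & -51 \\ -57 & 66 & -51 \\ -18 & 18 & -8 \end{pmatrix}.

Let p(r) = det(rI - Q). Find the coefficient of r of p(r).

-62

p(r) = r^3 - 11r^2 - 62r + 720.
The coefficient of r is -62.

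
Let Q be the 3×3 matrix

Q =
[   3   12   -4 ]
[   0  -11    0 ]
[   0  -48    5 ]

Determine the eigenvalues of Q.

Compute the characteristic polynomial p(λ) = det(λI - Q).
Cofactor expansion gives p(λ) = λ^3 + 3λ^2 - 73λ + 165.
Try λ = 3: p(3) = 0, so 3 is a root.
Factor out (λ - 3): p(λ) = (λ - 3)·(λ^2 + 6λ - 55).
The quadratic factors as (λ + 11)·(λ - 5).
Eigenvalues: -11, 3, 5.

-11, 3, 5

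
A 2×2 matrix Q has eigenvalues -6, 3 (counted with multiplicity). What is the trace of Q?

-3

trace(Q) is the sum of the eigenvalues: (-6) + (3) = -3.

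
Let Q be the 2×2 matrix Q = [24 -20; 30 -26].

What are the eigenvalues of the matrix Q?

-6, 4

det(Q - sI) = (24 - s)(-26 - s) - (-20)·(30) = s^2 + 2s - 24.
This factors as (s + 6)·(s - 4) = 0.
Eigenvalues: -6, 4.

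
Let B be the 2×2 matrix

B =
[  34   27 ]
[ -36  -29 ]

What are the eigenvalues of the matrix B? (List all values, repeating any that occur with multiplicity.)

-2, 7

det(B - λI) = (34 - λ)(-29 - λ) - (27)·(-36) = λ^2 - 5λ - 14.
This factors as (λ + 2)·(λ - 7) = 0.
Eigenvalues: -2, 7.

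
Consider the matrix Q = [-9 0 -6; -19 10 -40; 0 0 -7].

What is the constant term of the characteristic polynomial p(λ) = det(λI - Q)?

-630

p(0) = det(0·I − Q) = det(−Q) = (−1)^3·det(Q).
det(Q) = 630, so p(0) = -630.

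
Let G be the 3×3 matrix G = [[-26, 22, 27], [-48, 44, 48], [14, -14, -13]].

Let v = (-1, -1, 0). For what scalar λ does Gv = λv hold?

Compute Gv: G·(-1, -1, 0) = (4, 4, 0).
Since Gv = λv, compare component 1: 4 = λ·-1, so λ = -4.

-4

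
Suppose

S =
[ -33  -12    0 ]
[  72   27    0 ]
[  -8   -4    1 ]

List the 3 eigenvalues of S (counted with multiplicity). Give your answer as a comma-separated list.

-9, 1, 3

The characteristic polynomial is p(λ) = det(λI - S).
Expanding along the first row, p(λ) = λ^3 + 5λ^2 - 33λ + 27.
Try λ = 1: p(1) = 0, so 1 is a root.
Factor out (λ - 1): p(λ) = (λ - 1)·(λ^2 + 6λ - 27).
The quadratic factors as (λ + 9)·(λ - 3).
Eigenvalues: -9, 1, 3.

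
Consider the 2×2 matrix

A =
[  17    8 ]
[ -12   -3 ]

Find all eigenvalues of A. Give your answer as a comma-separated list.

5, 9

det(A - sI) = (17 - s)(-3 - s) - (8)·(-12) = s^2 - 14s + 45.
This factors as (s - 5)·(s - 9) = 0.
Eigenvalues: 5, 9.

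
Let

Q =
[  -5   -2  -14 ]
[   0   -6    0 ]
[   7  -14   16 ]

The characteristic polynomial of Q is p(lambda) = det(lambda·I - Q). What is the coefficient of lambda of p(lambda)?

p(lambda) = lambda^3 - 5·lambda^2 - 48·lambda + 108.
The coefficient of lambda is -48.

-48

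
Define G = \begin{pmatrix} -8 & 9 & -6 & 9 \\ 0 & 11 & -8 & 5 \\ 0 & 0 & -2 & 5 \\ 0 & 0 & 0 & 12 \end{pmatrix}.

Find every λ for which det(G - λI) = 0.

-8, -2, 11, 12

G is upper triangular, so its eigenvalues are the diagonal entries.
Diagonal: -8, 11, -2, 12.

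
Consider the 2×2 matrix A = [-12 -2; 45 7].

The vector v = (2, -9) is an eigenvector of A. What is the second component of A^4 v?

-729

First find the eigenvalue: Av = (-6, 27) = -3·(2, -9), so λ = -3.
Then A^4 v = λ^4·v = (-3)^4·(2, -9) = 81·(2, -9) = (162, -729).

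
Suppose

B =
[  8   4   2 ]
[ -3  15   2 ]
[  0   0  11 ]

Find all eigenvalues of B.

11, 11, 12

Compute the characteristic polynomial p(lambda) = det(lambda·I - B).
Cofactor expansion gives p(lambda) = lambda^3 - 34·lambda^2 + 385·lambda - 1452.
Rational-root test: lambda = 11 gives p(11) = 0.
Dividing by (lambda - 11) leaves lambda^2 - 23·lambda + 132.
The quadratic factors as (lambda - 11)·(lambda - 12).
Eigenvalues: 11, 11, 12.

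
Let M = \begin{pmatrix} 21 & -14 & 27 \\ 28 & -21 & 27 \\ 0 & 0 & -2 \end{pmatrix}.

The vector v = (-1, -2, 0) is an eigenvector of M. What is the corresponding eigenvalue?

-7

Compute Mv: M·(-1, -2, 0) = (7, 14, 0).
Since Mv = λv, compare component 1: 7 = λ·-1, so λ = -7.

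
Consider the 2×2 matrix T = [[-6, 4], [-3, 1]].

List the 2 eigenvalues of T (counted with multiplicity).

-3, -2

det(T - lambda·I) = (-6 - lambda)(1 - lambda) - (4)·(-3) = lambda^2 + 5·lambda + 6.
This factors as (lambda + 3)·(lambda + 2) = 0.
Eigenvalues: -3, -2.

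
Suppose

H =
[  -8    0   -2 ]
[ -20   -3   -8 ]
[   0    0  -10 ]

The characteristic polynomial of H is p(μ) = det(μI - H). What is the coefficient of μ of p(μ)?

134

p(μ) = μ^3 + 21μ^2 + 134μ + 240.
The coefficient of μ is 134.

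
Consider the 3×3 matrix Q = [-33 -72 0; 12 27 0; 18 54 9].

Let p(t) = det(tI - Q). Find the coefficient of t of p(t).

p(t) = t^3 - 3t^2 - 81t + 243.
The coefficient of t is -81.

-81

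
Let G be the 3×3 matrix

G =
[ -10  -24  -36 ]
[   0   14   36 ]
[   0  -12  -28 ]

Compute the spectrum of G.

-10, -10, -4

The characteristic polynomial is p(μ) = det(μI - G).
Expanding along the first row, p(μ) = μ^3 + 24μ^2 + 180μ + 400.
Try μ = -4: p(-4) = 0, so -4 is a root.
Factor out (μ + 4): p(μ) = (μ + 4)·(μ^2 + 20μ + 100).
The quadratic factor is (μ + 10)^2.
Eigenvalues: -10, -10, -4.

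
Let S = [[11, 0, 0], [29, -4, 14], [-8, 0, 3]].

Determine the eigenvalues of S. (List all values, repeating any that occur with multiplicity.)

-4, 3, 11

Set up det(λI - S) = 0.
Expanding the 3×3 determinant: p(λ) = λ^3 - 10λ^2 - 23λ + 132.
Since p(11) = 0, λ = 11 is a root.
Dividing by (λ - 11) leaves λ^2 + λ - 12.
The quadratic factors as (λ + 4)·(λ - 3).
Eigenvalues: -4, 3, 11.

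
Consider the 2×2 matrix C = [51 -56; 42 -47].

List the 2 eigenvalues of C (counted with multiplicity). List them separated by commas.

det(C - μI) = (51 - μ)(-47 - μ) - (-56)·(42) = μ^2 - 4μ - 45.
This factors as (μ + 5)·(μ - 9) = 0.
Eigenvalues: -5, 9.

-5, 9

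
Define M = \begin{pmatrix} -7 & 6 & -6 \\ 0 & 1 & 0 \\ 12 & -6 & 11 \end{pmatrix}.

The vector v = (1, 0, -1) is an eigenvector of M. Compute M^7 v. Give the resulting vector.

First find the eigenvalue: Mv = (-1, 0, 1) = -1·(1, 0, -1), so λ = -1.
Then M^7 v = λ^7·v = (-1)^7·(1, 0, -1) = -1·(1, 0, -1) = (-1, 0, 1).

(-1, 0, 1)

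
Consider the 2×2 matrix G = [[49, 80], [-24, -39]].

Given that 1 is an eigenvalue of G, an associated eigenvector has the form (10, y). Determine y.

We need (G - 1I)v = 0.
G - 1I = [[48, 80], [-24, -40]].
Row 1: (48)·10 + (80)·y = 0
Row 2: (-24)·10 + (-40)·y = 0
Solving gives y = -6.
Check: G·(10, -6) = (10, -6) = 1·(10, -6).

-6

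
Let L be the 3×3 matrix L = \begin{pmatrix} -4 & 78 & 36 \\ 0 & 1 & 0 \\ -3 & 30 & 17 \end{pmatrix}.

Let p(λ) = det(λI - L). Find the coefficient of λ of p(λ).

53

p(λ) = λ^3 - 14λ^2 + 53λ - 40.
The coefficient of λ is 53.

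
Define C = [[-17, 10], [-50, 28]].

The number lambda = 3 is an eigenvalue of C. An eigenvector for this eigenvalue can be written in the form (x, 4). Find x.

We need (C - 3I)v = 0.
C - 3I = [[-20, 10], [-50, 25]].
Row 1: (-20)·x + (10)·4 = 0
Row 2: (-50)·x + (25)·4 = 0
Solving gives x = 2.
Check: C·(2, 4) = (6, 12) = 3·(2, 4).

2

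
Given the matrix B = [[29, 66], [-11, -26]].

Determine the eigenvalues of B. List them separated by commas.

det(B - λI) = (29 - λ)(-26 - λ) - (66)·(-11) = λ^2 - 3λ - 28.
This factors as (λ + 4)·(λ - 7) = 0.
Eigenvalues: -4, 7.

-4, 7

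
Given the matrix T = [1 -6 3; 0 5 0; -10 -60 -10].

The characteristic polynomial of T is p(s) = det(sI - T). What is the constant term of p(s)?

p(s) = s^3 + 4s^2 - 25s - 100.
The constant term is -100.

-100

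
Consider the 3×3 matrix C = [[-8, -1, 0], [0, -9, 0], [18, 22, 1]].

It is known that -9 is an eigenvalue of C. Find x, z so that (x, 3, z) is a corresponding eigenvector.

We need (C + 9I)v = 0.
C + 9I = [[1, -1, 0], [0, 0, 0], [18, 22, 10]].
Row 1: (1)·x + (-1)·3 + (0)·z = 0
Row 2: (0)·x + (0)·3 + (0)·z = 0
Row 3: (18)·x + (22)·3 + (10)·z = 0
Solving gives x = 3, z = -12.
Check: C·(3, 3, -12) = (-27, -27, 108) = -9·(3, 3, -12).

3, -12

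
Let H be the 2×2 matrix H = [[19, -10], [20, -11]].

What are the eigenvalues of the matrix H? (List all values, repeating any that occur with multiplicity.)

-1, 9

det(H - tI) = (19 - t)(-11 - t) - (-10)·(20) = t^2 - 8t - 9.
This factors as (t + 1)·(t - 9) = 0.
Eigenvalues: -1, 9.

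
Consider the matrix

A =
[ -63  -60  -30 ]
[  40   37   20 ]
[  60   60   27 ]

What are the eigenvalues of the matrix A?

The characteristic polynomial is p(λ) = det(λI - A).
Expanding the 3×3 determinant: p(λ) = λ^3 - λ^2 - 33λ - 63.
Rational-root test: λ = -3 gives p(-3) = 0.
Dividing by (λ + 3) leaves λ^2 - 4λ - 21.
The quadratic factors as (λ + 3)·(λ - 7).
Eigenvalues: -3, -3, 7.

-3, -3, 7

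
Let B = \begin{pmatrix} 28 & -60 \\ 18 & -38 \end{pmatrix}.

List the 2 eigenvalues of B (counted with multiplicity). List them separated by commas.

-8, -2

det(B - lambda·I) = (28 - lambda)(-38 - lambda) - (-60)·(18) = lambda^2 + 10·lambda + 16.
This factors as (lambda + 8)·(lambda + 2) = 0.
Eigenvalues: -8, -2.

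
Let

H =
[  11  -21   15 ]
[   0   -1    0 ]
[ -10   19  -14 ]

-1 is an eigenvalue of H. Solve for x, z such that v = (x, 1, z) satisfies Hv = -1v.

We need (H + 1I)v = 0.
H + 1I = [[12, -21, 15], [0, 0, 0], [-10, 19, -13]].
Row 1: (12)·x + (-21)·1 + (15)·z = 0
Row 2: (0)·x + (0)·1 + (0)·z = 0
Row 3: (-10)·x + (19)·1 + (-13)·z = 0
Solving gives x = -2, z = 3.
Check: H·(-2, 1, 3) = (2, -1, -3) = -1·(-2, 1, 3).

-2, 3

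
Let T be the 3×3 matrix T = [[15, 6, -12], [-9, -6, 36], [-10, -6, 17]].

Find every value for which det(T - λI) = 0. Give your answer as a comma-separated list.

Set up det(sI - T) = 0.
Expanding the 3×3 determinant: p(s) = s^3 - 26s^2 + 213s - 540.
Rational-root test: s = 5 gives p(5) = 0.
Factor out (s - 5): p(s) = (s - 5)·(s^2 - 21s + 108).
The quadratic factors as (s - 9)·(s - 12).
Eigenvalues: 5, 9, 12.

5, 9, 12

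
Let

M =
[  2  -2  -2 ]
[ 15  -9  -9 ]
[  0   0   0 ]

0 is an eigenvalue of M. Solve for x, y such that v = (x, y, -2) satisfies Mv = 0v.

0, 2

We need (M)v = 0.
M = [[2, -2, -2], [15, -9, -9], [0, 0, 0]].
Row 1: (2)·x + (-2)·y + (-2)·-2 = 0
Row 2: (15)·x + (-9)·y + (-9)·-2 = 0
Row 3: (0)·x + (0)·y + (0)·-2 = 0
Solving gives x = 0, y = 2.
Check: M·(0, 2, -2) = (0, 0, 0) = 0·(0, 2, -2).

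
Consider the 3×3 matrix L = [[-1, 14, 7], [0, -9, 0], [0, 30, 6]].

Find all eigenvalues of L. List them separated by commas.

-9, -1, 6

Set up det(μI - L) = 0.
Cofactor expansion gives p(μ) = μ^3 + 4μ^2 - 51μ - 54.
Rational-root test: μ = -1 gives p(-1) = 0.
Factor out (μ + 1): p(μ) = (μ + 1)·(μ^2 + 3μ - 54).
The quadratic factors as (μ + 9)·(μ - 6).
Eigenvalues: -9, -1, 6.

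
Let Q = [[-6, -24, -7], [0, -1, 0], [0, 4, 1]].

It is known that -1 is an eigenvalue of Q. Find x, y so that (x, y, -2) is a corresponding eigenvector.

We need (Q + 1I)v = 0.
Q + 1I = [[-5, -24, -7], [0, 0, 0], [0, 4, 2]].
Row 1: (-5)·x + (-24)·y + (-7)·-2 = 0
Row 2: (0)·x + (0)·y + (0)·-2 = 0
Row 3: (0)·x + (4)·y + (2)·-2 = 0
Solving gives x = -2, y = 1.
Check: Q·(-2, 1, -2) = (2, -1, 2) = -1·(-2, 1, -2).

-2, 1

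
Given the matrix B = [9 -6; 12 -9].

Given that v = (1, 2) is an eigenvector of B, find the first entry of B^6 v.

729

First find the eigenvalue: Bv = (-3, -6) = -3·(1, 2), so λ = -3.
Then B^6 v = λ^6·v = (-3)^6·(1, 2) = 729·(1, 2) = (729, 1458).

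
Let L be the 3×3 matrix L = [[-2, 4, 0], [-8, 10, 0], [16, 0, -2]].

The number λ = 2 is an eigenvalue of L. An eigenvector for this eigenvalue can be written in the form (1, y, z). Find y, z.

1, 4

We need (L - 2I)v = 0.
L - 2I = [[-4, 4, 0], [-8, 8, 0], [16, 0, -4]].
Row 1: (-4)·1 + (4)·y + (0)·z = 0
Row 2: (-8)·1 + (8)·y + (0)·z = 0
Row 3: (16)·1 + (0)·y + (-4)·z = 0
Solving gives y = 1, z = 4.
Check: L·(1, 1, 4) = (2, 2, 8) = 2·(1, 1, 4).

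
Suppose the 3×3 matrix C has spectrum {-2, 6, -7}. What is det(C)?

84

det(C) is the product of the eigenvalues: (-2) · (6) · (-7) = 84.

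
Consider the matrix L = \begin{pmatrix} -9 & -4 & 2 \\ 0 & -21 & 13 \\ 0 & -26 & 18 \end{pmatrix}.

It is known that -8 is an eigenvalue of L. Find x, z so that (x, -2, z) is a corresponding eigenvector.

4, -2

We need (L + 8I)v = 0.
L + 8I = [[-1, -4, 2], [0, -13, 13], [0, -26, 26]].
Row 1: (-1)·x + (-4)·-2 + (2)·z = 0
Row 2: (0)·x + (-13)·-2 + (13)·z = 0
Row 3: (0)·x + (-26)·-2 + (26)·z = 0
Solving gives x = 4, z = -2.
Check: L·(4, -2, -2) = (-32, 16, 16) = -8·(4, -2, -2).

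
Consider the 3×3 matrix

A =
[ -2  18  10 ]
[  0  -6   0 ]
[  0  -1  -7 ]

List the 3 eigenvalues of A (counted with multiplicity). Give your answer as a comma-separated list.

-7, -6, -2

Set up det(tI - A) = 0.
Expanding the 3×3 determinant: p(t) = t^3 + 15t^2 + 68t + 84.
Since p(-2) = 0, t = -2 is a root.
Dividing by (t + 2) leaves t^2 + 13t + 42.
The quadratic factors as (t + 7)·(t + 6).
Eigenvalues: -7, -6, -2.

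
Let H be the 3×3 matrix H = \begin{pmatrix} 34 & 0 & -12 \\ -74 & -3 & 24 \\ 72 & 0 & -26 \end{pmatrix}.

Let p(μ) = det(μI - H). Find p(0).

-60

p(0) = det(0·I − H) = det(−H) = (−1)^3·det(H).
det(H) = 60, so p(0) = -60.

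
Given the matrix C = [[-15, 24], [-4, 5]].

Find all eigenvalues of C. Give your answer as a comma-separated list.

det(C - lambda·I) = (-15 - lambda)(5 - lambda) - (24)·(-4) = lambda^2 + 10·lambda + 21.
This factors as (lambda + 7)·(lambda + 3) = 0.
Eigenvalues: -7, -3.

-7, -3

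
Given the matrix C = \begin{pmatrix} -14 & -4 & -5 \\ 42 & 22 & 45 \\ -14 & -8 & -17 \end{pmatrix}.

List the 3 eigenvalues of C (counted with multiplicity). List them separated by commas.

Compute the characteristic polynomial p(λ) = det(λI - C).
Expanding the 3×3 determinant: p(λ) = λ^3 + 9λ^2 + 14λ.
Since p(-7) = 0, λ = -7 is a root.
Dividing by (λ + 7) leaves λ^2 + 2λ.
The quadratic factors as (λ + 2)·λ.
Eigenvalues: -7, -2, 0.

-7, -2, 0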